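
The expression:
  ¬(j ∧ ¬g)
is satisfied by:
  {g: True, j: False}
  {j: False, g: False}
  {j: True, g: True}


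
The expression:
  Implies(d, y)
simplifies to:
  y | ~d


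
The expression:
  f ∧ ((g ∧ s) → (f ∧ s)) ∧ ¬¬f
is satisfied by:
  {f: True}


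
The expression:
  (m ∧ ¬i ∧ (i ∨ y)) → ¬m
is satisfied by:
  {i: True, m: False, y: False}
  {m: False, y: False, i: False}
  {i: True, y: True, m: False}
  {y: True, m: False, i: False}
  {i: True, m: True, y: False}
  {m: True, i: False, y: False}
  {i: True, y: True, m: True}


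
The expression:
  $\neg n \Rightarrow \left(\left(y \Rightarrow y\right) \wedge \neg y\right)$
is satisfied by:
  {n: True, y: False}
  {y: False, n: False}
  {y: True, n: True}


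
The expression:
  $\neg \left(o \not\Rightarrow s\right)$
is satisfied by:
  {s: True, o: False}
  {o: False, s: False}
  {o: True, s: True}


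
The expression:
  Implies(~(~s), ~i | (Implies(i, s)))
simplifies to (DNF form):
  True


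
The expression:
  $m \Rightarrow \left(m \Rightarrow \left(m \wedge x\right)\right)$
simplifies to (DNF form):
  $x \vee \neg m$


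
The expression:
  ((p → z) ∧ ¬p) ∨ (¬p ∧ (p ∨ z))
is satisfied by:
  {p: False}


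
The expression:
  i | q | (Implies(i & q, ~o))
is always true.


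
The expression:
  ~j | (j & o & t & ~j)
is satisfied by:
  {j: False}


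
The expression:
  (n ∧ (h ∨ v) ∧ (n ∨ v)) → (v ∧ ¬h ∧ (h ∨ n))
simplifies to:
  ¬h ∨ ¬n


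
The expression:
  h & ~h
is never true.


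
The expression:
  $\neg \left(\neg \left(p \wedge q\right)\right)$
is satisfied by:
  {p: True, q: True}


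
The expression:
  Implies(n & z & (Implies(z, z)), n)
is always true.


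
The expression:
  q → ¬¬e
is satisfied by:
  {e: True, q: False}
  {q: False, e: False}
  {q: True, e: True}


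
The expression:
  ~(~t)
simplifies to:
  t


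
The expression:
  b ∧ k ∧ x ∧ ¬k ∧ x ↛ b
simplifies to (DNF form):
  False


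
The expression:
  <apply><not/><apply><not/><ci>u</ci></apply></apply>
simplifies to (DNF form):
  <ci>u</ci>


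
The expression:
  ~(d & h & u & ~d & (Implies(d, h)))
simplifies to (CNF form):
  True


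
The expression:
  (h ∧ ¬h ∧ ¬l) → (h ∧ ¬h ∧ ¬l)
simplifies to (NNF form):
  True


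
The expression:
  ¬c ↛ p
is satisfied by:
  {p: False, c: False}


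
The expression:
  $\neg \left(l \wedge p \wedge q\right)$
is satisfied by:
  {l: False, q: False, p: False}
  {p: True, l: False, q: False}
  {q: True, l: False, p: False}
  {p: True, q: True, l: False}
  {l: True, p: False, q: False}
  {p: True, l: True, q: False}
  {q: True, l: True, p: False}


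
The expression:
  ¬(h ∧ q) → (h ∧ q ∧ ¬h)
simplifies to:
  h ∧ q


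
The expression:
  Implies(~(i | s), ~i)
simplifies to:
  True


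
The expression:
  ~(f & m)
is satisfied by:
  {m: False, f: False}
  {f: True, m: False}
  {m: True, f: False}


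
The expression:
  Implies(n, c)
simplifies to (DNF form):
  c | ~n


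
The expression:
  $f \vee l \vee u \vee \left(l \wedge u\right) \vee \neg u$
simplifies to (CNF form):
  $\text{True}$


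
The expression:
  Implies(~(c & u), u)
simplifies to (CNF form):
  u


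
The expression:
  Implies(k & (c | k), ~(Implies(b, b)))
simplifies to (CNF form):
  ~k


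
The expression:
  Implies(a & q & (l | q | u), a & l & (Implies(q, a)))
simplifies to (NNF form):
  l | ~a | ~q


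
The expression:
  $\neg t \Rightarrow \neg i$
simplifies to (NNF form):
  $t \vee \neg i$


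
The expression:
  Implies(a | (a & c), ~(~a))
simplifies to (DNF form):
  True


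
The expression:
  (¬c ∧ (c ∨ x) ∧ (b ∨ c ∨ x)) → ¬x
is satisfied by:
  {c: True, x: False}
  {x: False, c: False}
  {x: True, c: True}


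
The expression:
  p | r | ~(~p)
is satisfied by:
  {r: True, p: True}
  {r: True, p: False}
  {p: True, r: False}


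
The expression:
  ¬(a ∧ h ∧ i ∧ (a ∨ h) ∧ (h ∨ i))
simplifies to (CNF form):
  ¬a ∨ ¬h ∨ ¬i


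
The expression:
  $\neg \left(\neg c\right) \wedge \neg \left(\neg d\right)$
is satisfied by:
  {c: True, d: True}


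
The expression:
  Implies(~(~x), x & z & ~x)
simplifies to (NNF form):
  ~x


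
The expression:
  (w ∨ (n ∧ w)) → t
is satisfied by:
  {t: True, w: False}
  {w: False, t: False}
  {w: True, t: True}


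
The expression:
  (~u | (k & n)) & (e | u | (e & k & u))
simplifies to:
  (e | u) & (k | ~u) & (n | ~u)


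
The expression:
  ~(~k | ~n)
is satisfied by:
  {n: True, k: True}


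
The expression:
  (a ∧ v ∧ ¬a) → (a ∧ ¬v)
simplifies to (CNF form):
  True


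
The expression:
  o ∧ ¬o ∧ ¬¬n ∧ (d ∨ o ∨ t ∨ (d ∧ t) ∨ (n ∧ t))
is never true.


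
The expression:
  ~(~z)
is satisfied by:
  {z: True}


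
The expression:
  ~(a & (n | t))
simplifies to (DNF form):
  ~a | (~n & ~t)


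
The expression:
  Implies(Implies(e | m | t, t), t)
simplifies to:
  e | m | t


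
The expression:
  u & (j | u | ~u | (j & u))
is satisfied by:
  {u: True}


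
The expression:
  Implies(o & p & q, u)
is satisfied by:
  {u: True, p: False, o: False, q: False}
  {q: False, p: False, u: False, o: False}
  {q: True, u: True, p: False, o: False}
  {q: True, p: False, u: False, o: False}
  {o: True, u: True, q: False, p: False}
  {o: True, q: False, p: False, u: False}
  {o: True, q: True, u: True, p: False}
  {o: True, q: True, p: False, u: False}
  {u: True, p: True, o: False, q: False}
  {p: True, o: False, u: False, q: False}
  {q: True, p: True, u: True, o: False}
  {q: True, p: True, o: False, u: False}
  {u: True, p: True, o: True, q: False}
  {p: True, o: True, q: False, u: False}
  {q: True, p: True, o: True, u: True}


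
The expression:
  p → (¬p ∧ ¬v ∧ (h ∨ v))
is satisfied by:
  {p: False}


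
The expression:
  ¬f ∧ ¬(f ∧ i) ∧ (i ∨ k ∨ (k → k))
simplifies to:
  ¬f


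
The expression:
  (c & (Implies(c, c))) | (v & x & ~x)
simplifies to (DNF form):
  c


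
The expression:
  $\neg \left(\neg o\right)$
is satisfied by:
  {o: True}


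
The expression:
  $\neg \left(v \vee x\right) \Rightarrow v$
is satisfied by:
  {x: True, v: True}
  {x: True, v: False}
  {v: True, x: False}


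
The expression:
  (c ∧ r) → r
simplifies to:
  True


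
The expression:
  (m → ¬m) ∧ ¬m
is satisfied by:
  {m: False}


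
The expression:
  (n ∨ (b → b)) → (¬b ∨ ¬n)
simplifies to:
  ¬b ∨ ¬n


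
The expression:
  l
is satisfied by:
  {l: True}


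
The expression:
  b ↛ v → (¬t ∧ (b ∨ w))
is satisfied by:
  {v: True, t: False, b: False}
  {t: False, b: False, v: False}
  {v: True, b: True, t: False}
  {b: True, t: False, v: False}
  {v: True, t: True, b: False}
  {t: True, v: False, b: False}
  {v: True, b: True, t: True}


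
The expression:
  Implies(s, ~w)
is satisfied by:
  {s: False, w: False}
  {w: True, s: False}
  {s: True, w: False}


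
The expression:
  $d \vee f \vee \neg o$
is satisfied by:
  {d: True, f: True, o: False}
  {d: True, f: False, o: False}
  {f: True, d: False, o: False}
  {d: False, f: False, o: False}
  {d: True, o: True, f: True}
  {d: True, o: True, f: False}
  {o: True, f: True, d: False}


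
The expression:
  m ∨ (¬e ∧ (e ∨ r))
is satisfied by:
  {m: True, r: True, e: False}
  {m: True, r: False, e: False}
  {m: True, e: True, r: True}
  {m: True, e: True, r: False}
  {r: True, e: False, m: False}


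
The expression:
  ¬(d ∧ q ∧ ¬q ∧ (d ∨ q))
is always true.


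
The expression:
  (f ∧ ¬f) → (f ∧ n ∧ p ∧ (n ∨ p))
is always true.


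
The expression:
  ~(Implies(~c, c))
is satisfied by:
  {c: False}


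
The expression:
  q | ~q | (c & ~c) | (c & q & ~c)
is always true.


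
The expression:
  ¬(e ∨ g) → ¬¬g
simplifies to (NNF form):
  e ∨ g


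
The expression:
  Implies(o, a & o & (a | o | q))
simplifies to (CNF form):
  a | ~o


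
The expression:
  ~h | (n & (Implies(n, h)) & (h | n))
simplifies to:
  n | ~h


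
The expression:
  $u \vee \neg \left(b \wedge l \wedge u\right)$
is always true.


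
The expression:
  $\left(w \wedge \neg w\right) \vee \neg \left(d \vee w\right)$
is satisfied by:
  {d: False, w: False}


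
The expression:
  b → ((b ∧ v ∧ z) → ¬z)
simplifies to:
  ¬b ∨ ¬v ∨ ¬z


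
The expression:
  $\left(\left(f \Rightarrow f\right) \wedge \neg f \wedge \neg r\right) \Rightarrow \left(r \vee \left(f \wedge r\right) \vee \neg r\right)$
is always true.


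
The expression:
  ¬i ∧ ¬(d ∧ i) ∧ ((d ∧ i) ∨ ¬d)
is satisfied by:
  {d: False, i: False}


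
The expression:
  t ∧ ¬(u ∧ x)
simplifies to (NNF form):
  t ∧ (¬u ∨ ¬x)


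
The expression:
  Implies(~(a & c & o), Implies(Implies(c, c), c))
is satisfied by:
  {c: True}


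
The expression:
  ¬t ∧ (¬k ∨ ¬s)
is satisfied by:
  {s: False, t: False, k: False}
  {k: True, s: False, t: False}
  {s: True, k: False, t: False}


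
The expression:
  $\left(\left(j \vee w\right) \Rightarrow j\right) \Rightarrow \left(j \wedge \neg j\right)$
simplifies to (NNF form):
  $w \wedge \neg j$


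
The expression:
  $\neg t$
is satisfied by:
  {t: False}


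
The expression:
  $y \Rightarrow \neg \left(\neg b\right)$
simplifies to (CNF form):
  $b \vee \neg y$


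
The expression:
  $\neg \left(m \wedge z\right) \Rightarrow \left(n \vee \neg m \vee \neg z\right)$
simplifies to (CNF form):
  $\text{True}$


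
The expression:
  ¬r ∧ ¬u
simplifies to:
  ¬r ∧ ¬u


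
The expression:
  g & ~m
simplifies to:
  g & ~m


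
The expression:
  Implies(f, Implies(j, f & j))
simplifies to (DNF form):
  True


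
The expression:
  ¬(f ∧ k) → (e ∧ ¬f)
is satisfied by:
  {k: True, e: True, f: False}
  {e: True, f: False, k: False}
  {k: True, e: True, f: True}
  {k: True, f: True, e: False}


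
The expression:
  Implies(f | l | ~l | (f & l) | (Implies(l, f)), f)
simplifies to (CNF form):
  f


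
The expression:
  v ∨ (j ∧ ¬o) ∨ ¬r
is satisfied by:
  {v: True, j: True, o: False, r: False}
  {v: True, j: False, o: False, r: False}
  {v: True, o: True, j: True, r: False}
  {v: True, o: True, j: False, r: False}
  {j: True, v: False, o: False, r: False}
  {j: False, v: False, o: False, r: False}
  {o: True, j: True, v: False, r: False}
  {o: True, j: False, v: False, r: False}
  {r: True, v: True, j: True, o: False}
  {r: True, v: True, j: False, o: False}
  {r: True, v: True, o: True, j: True}
  {r: True, v: True, o: True, j: False}
  {r: True, j: True, o: False, v: False}


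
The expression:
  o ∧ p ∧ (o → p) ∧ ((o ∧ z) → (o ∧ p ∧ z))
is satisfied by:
  {p: True, o: True}


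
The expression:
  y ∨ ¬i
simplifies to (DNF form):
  y ∨ ¬i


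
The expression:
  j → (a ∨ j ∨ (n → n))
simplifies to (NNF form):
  True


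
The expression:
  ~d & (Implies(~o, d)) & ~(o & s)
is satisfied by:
  {o: True, d: False, s: False}


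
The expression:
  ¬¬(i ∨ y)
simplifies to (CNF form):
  i ∨ y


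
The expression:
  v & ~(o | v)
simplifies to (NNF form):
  False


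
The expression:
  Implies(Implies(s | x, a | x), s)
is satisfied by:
  {s: True}


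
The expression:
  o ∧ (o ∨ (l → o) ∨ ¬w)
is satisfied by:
  {o: True}


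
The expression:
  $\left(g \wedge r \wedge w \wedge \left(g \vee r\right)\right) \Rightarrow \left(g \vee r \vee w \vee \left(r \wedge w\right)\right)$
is always true.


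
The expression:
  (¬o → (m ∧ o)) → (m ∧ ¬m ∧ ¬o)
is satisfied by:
  {o: False}


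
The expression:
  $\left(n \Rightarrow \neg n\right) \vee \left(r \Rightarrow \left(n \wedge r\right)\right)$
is always true.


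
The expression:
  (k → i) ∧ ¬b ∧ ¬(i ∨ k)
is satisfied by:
  {i: False, k: False, b: False}


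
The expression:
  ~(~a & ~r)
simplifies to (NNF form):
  a | r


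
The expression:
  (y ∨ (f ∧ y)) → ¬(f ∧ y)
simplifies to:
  ¬f ∨ ¬y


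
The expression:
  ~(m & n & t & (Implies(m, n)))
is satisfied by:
  {m: False, t: False, n: False}
  {n: True, m: False, t: False}
  {t: True, m: False, n: False}
  {n: True, t: True, m: False}
  {m: True, n: False, t: False}
  {n: True, m: True, t: False}
  {t: True, m: True, n: False}


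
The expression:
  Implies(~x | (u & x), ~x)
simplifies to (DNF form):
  ~u | ~x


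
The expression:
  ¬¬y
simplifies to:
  y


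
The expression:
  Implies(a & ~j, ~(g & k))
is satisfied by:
  {j: True, k: False, a: False, g: False}
  {j: False, k: False, a: False, g: False}
  {g: True, j: True, k: False, a: False}
  {g: True, j: False, k: False, a: False}
  {a: True, j: True, k: False, g: False}
  {a: True, j: False, k: False, g: False}
  {g: True, a: True, j: True, k: False}
  {g: True, a: True, j: False, k: False}
  {k: True, j: True, g: False, a: False}
  {k: True, j: False, g: False, a: False}
  {g: True, k: True, j: True, a: False}
  {g: True, k: True, j: False, a: False}
  {a: True, k: True, j: True, g: False}
  {a: True, k: True, j: False, g: False}
  {a: True, k: True, g: True, j: True}


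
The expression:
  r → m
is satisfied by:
  {m: True, r: False}
  {r: False, m: False}
  {r: True, m: True}


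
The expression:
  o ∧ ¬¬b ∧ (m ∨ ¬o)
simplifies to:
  b ∧ m ∧ o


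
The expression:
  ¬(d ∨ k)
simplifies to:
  ¬d ∧ ¬k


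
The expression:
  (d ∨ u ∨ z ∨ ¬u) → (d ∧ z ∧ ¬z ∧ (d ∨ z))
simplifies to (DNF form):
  False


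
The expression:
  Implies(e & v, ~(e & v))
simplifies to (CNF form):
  ~e | ~v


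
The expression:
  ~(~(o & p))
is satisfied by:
  {p: True, o: True}


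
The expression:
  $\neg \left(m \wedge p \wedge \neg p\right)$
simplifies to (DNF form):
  $\text{True}$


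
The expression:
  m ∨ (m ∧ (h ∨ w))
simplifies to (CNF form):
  m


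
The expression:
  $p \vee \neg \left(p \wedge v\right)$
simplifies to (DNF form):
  $\text{True}$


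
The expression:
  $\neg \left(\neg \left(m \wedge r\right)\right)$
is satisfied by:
  {r: True, m: True}


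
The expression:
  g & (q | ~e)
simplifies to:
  g & (q | ~e)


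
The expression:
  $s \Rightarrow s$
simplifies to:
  $\text{True}$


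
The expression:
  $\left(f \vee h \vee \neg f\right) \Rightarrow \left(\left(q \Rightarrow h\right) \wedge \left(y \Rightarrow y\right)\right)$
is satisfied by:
  {h: True, q: False}
  {q: False, h: False}
  {q: True, h: True}


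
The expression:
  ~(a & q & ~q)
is always true.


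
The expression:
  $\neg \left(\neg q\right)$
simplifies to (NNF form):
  $q$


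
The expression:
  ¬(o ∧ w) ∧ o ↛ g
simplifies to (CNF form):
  o ∧ ¬g ∧ ¬w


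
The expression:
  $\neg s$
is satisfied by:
  {s: False}


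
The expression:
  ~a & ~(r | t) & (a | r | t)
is never true.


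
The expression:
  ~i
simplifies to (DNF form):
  ~i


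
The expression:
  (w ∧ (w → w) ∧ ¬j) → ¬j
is always true.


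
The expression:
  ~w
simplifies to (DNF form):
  ~w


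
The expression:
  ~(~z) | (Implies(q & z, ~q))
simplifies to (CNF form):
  True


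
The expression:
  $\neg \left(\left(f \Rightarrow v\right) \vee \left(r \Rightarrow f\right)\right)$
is never true.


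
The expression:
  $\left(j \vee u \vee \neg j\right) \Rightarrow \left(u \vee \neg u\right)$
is always true.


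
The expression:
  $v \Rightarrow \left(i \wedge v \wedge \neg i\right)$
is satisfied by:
  {v: False}


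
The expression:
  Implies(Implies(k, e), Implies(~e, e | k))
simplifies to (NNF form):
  e | k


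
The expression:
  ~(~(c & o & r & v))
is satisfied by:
  {r: True, c: True, o: True, v: True}


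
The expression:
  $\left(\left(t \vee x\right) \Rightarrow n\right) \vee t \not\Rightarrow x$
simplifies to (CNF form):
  $n \vee \neg x$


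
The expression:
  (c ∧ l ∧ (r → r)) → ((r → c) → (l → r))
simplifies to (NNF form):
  r ∨ ¬c ∨ ¬l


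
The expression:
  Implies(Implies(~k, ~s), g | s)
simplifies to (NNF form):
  g | s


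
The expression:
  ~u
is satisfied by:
  {u: False}


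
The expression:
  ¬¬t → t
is always true.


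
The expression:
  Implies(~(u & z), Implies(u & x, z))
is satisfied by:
  {z: True, u: False, x: False}
  {u: False, x: False, z: False}
  {x: True, z: True, u: False}
  {x: True, u: False, z: False}
  {z: True, u: True, x: False}
  {u: True, z: False, x: False}
  {x: True, u: True, z: True}


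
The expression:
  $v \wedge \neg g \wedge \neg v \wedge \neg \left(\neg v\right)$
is never true.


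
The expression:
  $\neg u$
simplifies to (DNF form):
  $\neg u$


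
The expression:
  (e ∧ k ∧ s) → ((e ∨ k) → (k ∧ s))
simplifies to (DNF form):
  True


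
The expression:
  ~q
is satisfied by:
  {q: False}


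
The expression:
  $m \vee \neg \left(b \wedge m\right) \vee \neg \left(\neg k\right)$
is always true.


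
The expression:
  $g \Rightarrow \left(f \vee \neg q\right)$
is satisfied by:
  {f: True, q: False, g: False}
  {f: False, q: False, g: False}
  {g: True, f: True, q: False}
  {g: True, f: False, q: False}
  {q: True, f: True, g: False}
  {q: True, f: False, g: False}
  {q: True, g: True, f: True}


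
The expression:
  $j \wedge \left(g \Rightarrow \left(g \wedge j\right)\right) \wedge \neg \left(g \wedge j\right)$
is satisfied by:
  {j: True, g: False}


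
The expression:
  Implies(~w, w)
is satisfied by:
  {w: True}


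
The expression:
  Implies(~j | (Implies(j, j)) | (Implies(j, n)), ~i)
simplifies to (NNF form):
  ~i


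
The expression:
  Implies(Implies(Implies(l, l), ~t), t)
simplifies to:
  t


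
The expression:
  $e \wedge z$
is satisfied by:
  {z: True, e: True}


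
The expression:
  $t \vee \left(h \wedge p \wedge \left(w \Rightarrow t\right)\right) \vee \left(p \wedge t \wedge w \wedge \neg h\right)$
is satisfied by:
  {t: True, p: True, h: True, w: False}
  {t: True, p: True, h: False, w: False}
  {t: True, h: True, p: False, w: False}
  {t: True, h: False, p: False, w: False}
  {t: True, w: True, p: True, h: True}
  {t: True, w: True, p: True, h: False}
  {t: True, w: True, p: False, h: True}
  {t: True, w: True, p: False, h: False}
  {p: True, h: True, t: False, w: False}


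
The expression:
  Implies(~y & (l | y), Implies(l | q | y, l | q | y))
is always true.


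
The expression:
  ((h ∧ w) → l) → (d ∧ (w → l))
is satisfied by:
  {d: True, h: True, l: True, w: False}
  {d: True, l: True, w: False, h: False}
  {d: True, h: True, w: False, l: False}
  {d: True, w: False, l: False, h: False}
  {d: True, h: True, l: True, w: True}
  {d: True, l: True, w: True, h: False}
  {d: True, h: True, w: True, l: False}
  {h: True, w: True, l: False, d: False}


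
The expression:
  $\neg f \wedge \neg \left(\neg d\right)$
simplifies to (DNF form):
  $d \wedge \neg f$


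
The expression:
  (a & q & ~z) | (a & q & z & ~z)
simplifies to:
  a & q & ~z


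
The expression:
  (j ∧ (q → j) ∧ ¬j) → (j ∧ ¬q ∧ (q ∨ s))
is always true.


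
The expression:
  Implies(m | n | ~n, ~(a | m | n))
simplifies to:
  ~a & ~m & ~n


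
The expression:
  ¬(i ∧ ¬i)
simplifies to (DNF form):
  True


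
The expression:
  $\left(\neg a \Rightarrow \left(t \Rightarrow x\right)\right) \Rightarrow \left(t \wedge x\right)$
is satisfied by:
  {t: True, x: True, a: False}
  {t: True, a: False, x: False}
  {t: True, x: True, a: True}


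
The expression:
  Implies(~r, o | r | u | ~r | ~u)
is always true.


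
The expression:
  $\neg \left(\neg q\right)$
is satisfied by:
  {q: True}


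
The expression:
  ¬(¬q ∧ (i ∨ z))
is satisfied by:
  {q: True, i: False, z: False}
  {q: True, z: True, i: False}
  {q: True, i: True, z: False}
  {q: True, z: True, i: True}
  {z: False, i: False, q: False}


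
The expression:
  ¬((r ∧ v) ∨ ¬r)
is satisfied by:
  {r: True, v: False}


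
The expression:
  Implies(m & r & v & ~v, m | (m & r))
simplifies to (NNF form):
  True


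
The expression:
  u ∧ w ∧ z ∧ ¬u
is never true.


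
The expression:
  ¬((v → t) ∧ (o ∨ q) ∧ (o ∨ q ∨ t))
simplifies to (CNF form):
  (v ∨ ¬o) ∧ (v ∨ ¬q) ∧ (¬o ∨ ¬t) ∧ (¬q ∨ ¬t)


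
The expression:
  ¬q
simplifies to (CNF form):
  ¬q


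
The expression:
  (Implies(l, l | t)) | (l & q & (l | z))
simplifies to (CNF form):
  True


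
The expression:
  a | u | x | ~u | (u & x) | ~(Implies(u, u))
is always true.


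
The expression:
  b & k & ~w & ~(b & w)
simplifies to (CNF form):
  b & k & ~w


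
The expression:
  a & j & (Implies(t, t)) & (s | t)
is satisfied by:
  {a: True, t: True, s: True, j: True}
  {a: True, t: True, j: True, s: False}
  {a: True, s: True, j: True, t: False}


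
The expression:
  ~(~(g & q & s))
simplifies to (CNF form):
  g & q & s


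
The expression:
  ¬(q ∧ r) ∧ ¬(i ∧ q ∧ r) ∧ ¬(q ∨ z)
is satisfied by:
  {q: False, z: False}


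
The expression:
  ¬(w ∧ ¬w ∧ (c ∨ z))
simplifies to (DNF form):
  True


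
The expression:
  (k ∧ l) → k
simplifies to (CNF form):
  True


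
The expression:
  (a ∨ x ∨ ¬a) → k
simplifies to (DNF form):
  k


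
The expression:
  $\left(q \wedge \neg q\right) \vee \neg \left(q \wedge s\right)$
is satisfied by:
  {s: False, q: False}
  {q: True, s: False}
  {s: True, q: False}


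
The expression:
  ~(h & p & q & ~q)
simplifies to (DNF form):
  True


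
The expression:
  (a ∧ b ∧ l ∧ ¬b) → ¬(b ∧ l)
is always true.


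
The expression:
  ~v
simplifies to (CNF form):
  ~v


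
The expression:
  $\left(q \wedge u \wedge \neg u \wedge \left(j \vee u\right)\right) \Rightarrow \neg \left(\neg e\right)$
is always true.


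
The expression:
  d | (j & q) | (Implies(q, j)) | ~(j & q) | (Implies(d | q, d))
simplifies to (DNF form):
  True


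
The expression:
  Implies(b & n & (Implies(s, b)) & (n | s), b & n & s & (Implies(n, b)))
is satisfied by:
  {s: True, n: False, b: False}
  {s: False, n: False, b: False}
  {b: True, s: True, n: False}
  {b: True, s: False, n: False}
  {n: True, s: True, b: False}
  {n: True, s: False, b: False}
  {n: True, b: True, s: True}


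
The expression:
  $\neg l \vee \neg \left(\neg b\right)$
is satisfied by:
  {b: True, l: False}
  {l: False, b: False}
  {l: True, b: True}


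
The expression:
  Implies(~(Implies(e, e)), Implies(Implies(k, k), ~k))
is always true.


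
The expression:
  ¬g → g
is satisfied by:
  {g: True}


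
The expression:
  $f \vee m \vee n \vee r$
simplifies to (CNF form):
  $f \vee m \vee n \vee r$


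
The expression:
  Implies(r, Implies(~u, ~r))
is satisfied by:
  {u: True, r: False}
  {r: False, u: False}
  {r: True, u: True}


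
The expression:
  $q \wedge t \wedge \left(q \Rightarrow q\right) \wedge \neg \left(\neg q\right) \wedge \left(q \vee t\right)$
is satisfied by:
  {t: True, q: True}


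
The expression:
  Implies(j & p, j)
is always true.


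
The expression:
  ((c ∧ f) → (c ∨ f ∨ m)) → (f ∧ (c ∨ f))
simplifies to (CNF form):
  f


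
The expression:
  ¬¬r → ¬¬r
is always true.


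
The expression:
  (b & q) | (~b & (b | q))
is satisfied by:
  {q: True}


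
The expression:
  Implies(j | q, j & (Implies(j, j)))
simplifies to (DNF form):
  j | ~q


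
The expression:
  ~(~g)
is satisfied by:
  {g: True}


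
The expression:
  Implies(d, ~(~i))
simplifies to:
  i | ~d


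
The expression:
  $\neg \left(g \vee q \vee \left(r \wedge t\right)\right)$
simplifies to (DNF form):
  $\left(\neg g \wedge \neg q \wedge \neg r\right) \vee \left(\neg g \wedge \neg q \wedge \neg t\right)$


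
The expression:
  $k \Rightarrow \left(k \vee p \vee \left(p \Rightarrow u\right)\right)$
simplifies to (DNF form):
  $\text{True}$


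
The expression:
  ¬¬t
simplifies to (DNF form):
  t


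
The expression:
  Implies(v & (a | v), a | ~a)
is always true.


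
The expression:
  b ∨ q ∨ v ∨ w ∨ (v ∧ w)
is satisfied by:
  {b: True, q: True, v: True, w: True}
  {b: True, q: True, v: True, w: False}
  {b: True, q: True, w: True, v: False}
  {b: True, q: True, w: False, v: False}
  {b: True, v: True, w: True, q: False}
  {b: True, v: True, w: False, q: False}
  {b: True, v: False, w: True, q: False}
  {b: True, v: False, w: False, q: False}
  {q: True, v: True, w: True, b: False}
  {q: True, v: True, w: False, b: False}
  {q: True, w: True, v: False, b: False}
  {q: True, w: False, v: False, b: False}
  {v: True, w: True, q: False, b: False}
  {v: True, q: False, w: False, b: False}
  {w: True, q: False, v: False, b: False}


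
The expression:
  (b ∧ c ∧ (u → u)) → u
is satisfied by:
  {u: True, c: False, b: False}
  {c: False, b: False, u: False}
  {b: True, u: True, c: False}
  {b: True, c: False, u: False}
  {u: True, c: True, b: False}
  {c: True, u: False, b: False}
  {b: True, c: True, u: True}


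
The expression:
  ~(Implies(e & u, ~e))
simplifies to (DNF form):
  e & u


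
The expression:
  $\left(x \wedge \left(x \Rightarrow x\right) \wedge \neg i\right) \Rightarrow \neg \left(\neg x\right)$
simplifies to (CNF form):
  $\text{True}$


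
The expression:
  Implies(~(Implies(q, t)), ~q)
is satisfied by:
  {t: True, q: False}
  {q: False, t: False}
  {q: True, t: True}


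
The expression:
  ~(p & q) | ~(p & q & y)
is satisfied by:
  {p: False, q: False, y: False}
  {y: True, p: False, q: False}
  {q: True, p: False, y: False}
  {y: True, q: True, p: False}
  {p: True, y: False, q: False}
  {y: True, p: True, q: False}
  {q: True, p: True, y: False}


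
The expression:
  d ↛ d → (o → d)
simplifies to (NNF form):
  True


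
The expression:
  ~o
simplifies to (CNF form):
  ~o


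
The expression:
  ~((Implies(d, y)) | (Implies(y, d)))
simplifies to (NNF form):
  False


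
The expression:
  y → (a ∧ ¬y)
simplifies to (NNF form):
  ¬y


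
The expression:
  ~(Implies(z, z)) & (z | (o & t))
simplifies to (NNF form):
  False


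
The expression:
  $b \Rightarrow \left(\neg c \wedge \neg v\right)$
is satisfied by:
  {c: False, b: False, v: False}
  {v: True, c: False, b: False}
  {c: True, v: False, b: False}
  {v: True, c: True, b: False}
  {b: True, v: False, c: False}


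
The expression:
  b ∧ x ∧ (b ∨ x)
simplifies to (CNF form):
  b ∧ x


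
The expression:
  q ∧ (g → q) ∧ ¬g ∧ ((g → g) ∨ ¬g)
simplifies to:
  q ∧ ¬g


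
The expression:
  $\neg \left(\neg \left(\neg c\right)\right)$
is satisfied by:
  {c: False}


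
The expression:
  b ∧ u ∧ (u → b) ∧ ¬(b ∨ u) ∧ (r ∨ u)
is never true.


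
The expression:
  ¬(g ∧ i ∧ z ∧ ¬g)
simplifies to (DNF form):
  True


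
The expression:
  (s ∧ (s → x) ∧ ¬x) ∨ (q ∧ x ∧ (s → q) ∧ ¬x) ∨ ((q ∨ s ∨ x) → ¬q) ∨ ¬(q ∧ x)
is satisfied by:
  {q: False, x: False}
  {x: True, q: False}
  {q: True, x: False}


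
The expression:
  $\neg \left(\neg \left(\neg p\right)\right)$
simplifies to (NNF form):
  $\neg p$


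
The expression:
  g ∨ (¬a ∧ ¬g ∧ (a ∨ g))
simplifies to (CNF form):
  g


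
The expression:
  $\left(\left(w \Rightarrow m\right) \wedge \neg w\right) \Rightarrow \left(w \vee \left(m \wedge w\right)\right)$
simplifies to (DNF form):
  $w$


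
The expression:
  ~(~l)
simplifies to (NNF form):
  l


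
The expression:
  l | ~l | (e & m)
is always true.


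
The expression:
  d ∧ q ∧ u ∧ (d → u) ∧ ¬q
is never true.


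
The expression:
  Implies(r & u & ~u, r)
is always true.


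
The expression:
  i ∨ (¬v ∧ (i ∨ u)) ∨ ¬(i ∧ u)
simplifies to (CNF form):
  True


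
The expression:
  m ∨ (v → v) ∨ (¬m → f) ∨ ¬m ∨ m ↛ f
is always true.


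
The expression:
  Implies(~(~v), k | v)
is always true.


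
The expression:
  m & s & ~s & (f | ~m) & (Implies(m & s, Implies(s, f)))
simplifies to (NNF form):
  False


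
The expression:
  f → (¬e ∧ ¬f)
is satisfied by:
  {f: False}


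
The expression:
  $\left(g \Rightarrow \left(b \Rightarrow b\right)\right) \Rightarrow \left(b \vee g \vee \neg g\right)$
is always true.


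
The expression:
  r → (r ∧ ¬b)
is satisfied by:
  {b: False, r: False}
  {r: True, b: False}
  {b: True, r: False}


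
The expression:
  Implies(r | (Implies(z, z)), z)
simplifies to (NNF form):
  z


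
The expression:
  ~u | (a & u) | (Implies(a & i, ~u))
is always true.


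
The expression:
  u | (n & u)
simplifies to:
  u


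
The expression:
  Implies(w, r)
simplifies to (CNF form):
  r | ~w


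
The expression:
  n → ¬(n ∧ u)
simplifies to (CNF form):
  ¬n ∨ ¬u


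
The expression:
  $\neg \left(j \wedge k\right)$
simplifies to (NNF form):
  $\neg j \vee \neg k$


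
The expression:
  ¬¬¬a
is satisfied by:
  {a: False}


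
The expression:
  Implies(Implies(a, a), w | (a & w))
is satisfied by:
  {w: True}


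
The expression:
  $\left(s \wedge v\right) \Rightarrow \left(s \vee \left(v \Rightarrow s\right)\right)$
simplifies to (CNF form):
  $\text{True}$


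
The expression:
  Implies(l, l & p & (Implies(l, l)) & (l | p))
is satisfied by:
  {p: True, l: False}
  {l: False, p: False}
  {l: True, p: True}


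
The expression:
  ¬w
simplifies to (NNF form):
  ¬w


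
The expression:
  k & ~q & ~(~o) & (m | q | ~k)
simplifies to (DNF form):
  k & m & o & ~q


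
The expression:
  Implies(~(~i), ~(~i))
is always true.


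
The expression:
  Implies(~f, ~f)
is always true.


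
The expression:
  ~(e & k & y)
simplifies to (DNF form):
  ~e | ~k | ~y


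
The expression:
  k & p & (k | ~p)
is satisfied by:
  {p: True, k: True}


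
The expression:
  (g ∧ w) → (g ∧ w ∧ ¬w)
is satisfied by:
  {w: False, g: False}
  {g: True, w: False}
  {w: True, g: False}


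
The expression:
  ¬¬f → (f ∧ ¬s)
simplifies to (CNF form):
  ¬f ∨ ¬s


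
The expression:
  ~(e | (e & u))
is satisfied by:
  {e: False}


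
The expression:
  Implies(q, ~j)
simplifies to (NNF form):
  ~j | ~q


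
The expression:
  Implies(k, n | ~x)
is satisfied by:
  {n: True, k: False, x: False}
  {k: False, x: False, n: False}
  {n: True, x: True, k: False}
  {x: True, k: False, n: False}
  {n: True, k: True, x: False}
  {k: True, n: False, x: False}
  {n: True, x: True, k: True}


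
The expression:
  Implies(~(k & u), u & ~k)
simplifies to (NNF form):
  u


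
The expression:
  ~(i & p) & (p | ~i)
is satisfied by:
  {i: False}


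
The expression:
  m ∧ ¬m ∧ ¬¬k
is never true.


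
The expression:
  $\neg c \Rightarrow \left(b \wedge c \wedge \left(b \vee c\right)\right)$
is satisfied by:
  {c: True}


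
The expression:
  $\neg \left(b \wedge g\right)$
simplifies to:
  $\neg b \vee \neg g$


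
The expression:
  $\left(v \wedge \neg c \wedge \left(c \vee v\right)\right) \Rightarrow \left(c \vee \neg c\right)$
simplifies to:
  $\text{True}$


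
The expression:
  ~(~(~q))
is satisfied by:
  {q: False}


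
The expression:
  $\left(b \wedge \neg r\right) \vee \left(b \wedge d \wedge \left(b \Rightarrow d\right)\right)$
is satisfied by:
  {b: True, d: True, r: False}
  {b: True, d: False, r: False}
  {b: True, r: True, d: True}


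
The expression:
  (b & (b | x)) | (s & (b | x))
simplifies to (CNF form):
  (b | s) & (b | x)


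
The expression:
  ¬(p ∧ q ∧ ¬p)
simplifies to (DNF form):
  True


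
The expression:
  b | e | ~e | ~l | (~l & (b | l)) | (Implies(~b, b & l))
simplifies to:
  True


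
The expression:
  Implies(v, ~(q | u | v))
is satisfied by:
  {v: False}


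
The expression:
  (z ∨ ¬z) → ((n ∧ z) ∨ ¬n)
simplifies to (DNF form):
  z ∨ ¬n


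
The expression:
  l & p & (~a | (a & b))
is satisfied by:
  {b: True, p: True, l: True, a: False}
  {p: True, l: True, b: False, a: False}
  {b: True, a: True, p: True, l: True}


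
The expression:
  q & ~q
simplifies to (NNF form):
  False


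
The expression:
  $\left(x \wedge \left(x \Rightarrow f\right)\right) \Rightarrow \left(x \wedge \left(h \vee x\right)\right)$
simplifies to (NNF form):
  $\text{True}$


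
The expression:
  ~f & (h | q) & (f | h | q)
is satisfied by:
  {q: True, h: True, f: False}
  {q: True, h: False, f: False}
  {h: True, q: False, f: False}


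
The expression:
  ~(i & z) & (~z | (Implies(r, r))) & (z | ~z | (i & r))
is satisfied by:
  {z: False, i: False}
  {i: True, z: False}
  {z: True, i: False}


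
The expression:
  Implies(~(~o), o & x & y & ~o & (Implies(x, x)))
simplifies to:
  ~o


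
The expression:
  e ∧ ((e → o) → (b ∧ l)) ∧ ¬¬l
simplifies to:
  e ∧ l ∧ (b ∨ ¬o)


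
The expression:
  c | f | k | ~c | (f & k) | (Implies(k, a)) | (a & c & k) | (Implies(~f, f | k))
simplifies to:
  True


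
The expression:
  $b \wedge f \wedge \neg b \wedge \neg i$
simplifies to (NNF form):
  $\text{False}$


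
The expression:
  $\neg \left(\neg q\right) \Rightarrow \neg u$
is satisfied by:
  {u: False, q: False}
  {q: True, u: False}
  {u: True, q: False}


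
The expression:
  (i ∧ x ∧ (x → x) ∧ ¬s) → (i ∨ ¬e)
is always true.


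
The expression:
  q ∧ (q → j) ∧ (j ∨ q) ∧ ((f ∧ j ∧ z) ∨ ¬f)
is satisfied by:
  {j: True, q: True, z: True, f: False}
  {j: True, q: True, z: False, f: False}
  {j: True, q: True, f: True, z: True}


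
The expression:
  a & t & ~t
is never true.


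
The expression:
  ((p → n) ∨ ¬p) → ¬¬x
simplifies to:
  x ∨ (p ∧ ¬n)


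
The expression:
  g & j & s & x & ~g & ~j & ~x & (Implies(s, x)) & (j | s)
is never true.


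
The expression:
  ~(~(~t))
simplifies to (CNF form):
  ~t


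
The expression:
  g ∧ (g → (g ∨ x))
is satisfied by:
  {g: True}


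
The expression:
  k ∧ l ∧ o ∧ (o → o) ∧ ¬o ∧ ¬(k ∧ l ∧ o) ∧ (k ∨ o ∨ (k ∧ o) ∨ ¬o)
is never true.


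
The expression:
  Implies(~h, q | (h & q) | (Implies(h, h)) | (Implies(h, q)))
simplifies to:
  True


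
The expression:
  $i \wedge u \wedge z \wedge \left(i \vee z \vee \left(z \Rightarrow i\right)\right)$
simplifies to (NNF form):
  $i \wedge u \wedge z$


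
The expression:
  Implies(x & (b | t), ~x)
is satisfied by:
  {b: False, x: False, t: False}
  {t: True, b: False, x: False}
  {b: True, t: False, x: False}
  {t: True, b: True, x: False}
  {x: True, t: False, b: False}


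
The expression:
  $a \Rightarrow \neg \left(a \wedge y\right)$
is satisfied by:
  {y: False, a: False}
  {a: True, y: False}
  {y: True, a: False}


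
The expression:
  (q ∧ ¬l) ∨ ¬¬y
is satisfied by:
  {y: True, q: True, l: False}
  {y: True, q: False, l: False}
  {y: True, l: True, q: True}
  {y: True, l: True, q: False}
  {q: True, l: False, y: False}


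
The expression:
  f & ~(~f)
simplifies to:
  f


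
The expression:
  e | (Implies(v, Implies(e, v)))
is always true.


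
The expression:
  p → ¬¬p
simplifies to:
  True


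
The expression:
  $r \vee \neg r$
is always true.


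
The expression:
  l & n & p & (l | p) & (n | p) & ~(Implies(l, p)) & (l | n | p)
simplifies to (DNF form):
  False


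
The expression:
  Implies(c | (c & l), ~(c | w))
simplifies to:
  ~c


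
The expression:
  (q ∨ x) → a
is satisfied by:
  {a: True, x: False, q: False}
  {a: True, q: True, x: False}
  {a: True, x: True, q: False}
  {a: True, q: True, x: True}
  {q: False, x: False, a: False}


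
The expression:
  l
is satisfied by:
  {l: True}


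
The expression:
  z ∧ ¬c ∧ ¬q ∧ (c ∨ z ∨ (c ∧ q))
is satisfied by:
  {z: True, q: False, c: False}


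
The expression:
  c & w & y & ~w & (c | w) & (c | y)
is never true.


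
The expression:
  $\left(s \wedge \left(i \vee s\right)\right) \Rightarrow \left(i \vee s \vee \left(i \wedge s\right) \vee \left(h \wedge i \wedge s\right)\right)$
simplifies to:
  $\text{True}$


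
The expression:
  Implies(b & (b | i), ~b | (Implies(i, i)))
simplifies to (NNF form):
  True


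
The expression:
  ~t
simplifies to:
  ~t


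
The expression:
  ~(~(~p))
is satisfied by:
  {p: False}


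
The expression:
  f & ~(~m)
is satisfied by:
  {m: True, f: True}


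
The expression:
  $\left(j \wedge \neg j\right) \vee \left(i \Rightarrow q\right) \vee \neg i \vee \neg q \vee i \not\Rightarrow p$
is always true.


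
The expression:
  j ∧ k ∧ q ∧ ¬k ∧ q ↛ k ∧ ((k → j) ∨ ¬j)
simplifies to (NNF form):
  False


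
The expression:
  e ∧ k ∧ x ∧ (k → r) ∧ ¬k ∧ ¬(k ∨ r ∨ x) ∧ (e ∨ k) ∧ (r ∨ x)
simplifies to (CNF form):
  False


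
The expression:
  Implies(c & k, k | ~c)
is always true.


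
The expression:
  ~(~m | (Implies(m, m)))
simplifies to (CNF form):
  False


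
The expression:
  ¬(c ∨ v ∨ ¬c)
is never true.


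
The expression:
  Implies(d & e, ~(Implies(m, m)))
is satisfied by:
  {e: False, d: False}
  {d: True, e: False}
  {e: True, d: False}


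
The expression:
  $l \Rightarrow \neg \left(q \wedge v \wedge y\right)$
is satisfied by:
  {l: False, v: False, q: False, y: False}
  {y: True, l: False, v: False, q: False}
  {q: True, l: False, v: False, y: False}
  {y: True, q: True, l: False, v: False}
  {v: True, y: False, l: False, q: False}
  {y: True, v: True, l: False, q: False}
  {q: True, v: True, y: False, l: False}
  {y: True, q: True, v: True, l: False}
  {l: True, q: False, v: False, y: False}
  {y: True, l: True, q: False, v: False}
  {q: True, l: True, y: False, v: False}
  {y: True, q: True, l: True, v: False}
  {v: True, l: True, q: False, y: False}
  {y: True, v: True, l: True, q: False}
  {q: True, v: True, l: True, y: False}


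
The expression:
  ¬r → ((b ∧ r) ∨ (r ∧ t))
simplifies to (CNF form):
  r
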